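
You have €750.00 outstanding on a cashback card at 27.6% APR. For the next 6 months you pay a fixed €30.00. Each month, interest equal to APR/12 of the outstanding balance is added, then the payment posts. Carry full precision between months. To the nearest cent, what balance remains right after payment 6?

Monthly rate r = 27.6%/12 = 2.3% = 0.023.
Each month: B ← B·(1+r) − €30.00.
Month 1: interest €17.25; balance after payment €737.25.
Month 2: interest €16.96; balance after payment €724.21.
Month 3: interest €16.66; balance after payment €710.86.
Month 4: interest €16.35; balance after payment €697.21.
Month 5: interest €16.04; balance after payment €683.25.
Month 6: interest €15.71; balance after payment €668.96.

€668.96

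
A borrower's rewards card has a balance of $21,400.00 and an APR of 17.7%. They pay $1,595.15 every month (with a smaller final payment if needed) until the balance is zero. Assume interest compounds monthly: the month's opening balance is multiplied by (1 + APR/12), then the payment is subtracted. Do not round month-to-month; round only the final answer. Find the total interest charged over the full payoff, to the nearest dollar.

Monthly rate r = 17.7%/12 = 1.475% = 0.01475.
Payoff takes n = ⌈−ln(1 − rB₀/P)/ln(1+r)⌉ = ⌈15.059⌉ = 16 payments; the last is $94.80.
Total paid = 15·$1,595.15 + $94.80 = $24,022.05.
Total interest = total paid − principal = $24,022.05 − $21,400.00 = $2,622.05.

$2,622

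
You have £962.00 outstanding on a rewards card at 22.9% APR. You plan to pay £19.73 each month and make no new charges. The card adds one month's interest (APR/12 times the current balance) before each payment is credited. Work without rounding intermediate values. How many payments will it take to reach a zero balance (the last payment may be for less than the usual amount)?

Monthly rate r = 22.9%/12 = 1.90833% = 0.0190833.
Recurrence: B ← B·(1+r) − £19.73.
Month 1: interest £18.36; balance after payment £960.63.
Month 2: interest £18.33; balance after payment £959.23.
Closed form: n = −ln(1 − rB₀/P)/ln(1+r) = −ln(0.06953)/ln(1.01908) ≈ 141.031, so the balance reaches zero during payment 142.

142 months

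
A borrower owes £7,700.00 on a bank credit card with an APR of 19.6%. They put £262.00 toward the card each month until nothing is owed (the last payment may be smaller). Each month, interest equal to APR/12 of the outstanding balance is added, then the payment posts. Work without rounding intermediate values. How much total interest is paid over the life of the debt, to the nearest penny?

Monthly rate r = 19.6%/12 = 1.63333% = 0.0163333.
Payoff takes n = ⌈−ln(1 − rB₀/P)/ln(1+r)⌉ = ⌈40.365⌉ = 41 payments; the last is £96.23.
Total paid = 40·£262.00 + £96.23 = £10,576.23.
Total interest = total paid − principal = £10,576.23 − £7,700.00 = £2,876.23.

£2,876.23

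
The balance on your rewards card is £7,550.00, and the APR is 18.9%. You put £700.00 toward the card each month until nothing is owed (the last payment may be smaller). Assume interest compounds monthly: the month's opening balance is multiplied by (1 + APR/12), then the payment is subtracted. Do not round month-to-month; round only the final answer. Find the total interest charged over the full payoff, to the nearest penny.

Monthly rate r = 18.9%/12 = 1.575% = 0.01575.
Payoff takes n = ⌈−ln(1 − rB₀/P)/ln(1+r)⌉ = ⌈11.914⌉ = 12 payments; the last is £640.04.
Total paid = 11·£700.00 + £640.04 = £8,340.04.
Total interest = total paid − principal = £8,340.04 − £7,550.00 = £790.04.

£790.04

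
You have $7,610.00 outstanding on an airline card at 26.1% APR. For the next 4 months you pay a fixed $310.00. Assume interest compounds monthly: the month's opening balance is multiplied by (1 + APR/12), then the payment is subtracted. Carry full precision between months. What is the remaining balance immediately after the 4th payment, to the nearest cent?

$7,012.94

Monthly rate r = 26.1%/12 = 2.175% = 0.02175.
Each month: B ← B·(1+r) − $310.00.
Month 1: interest $165.52; balance after payment $7,465.52.
Month 2: interest $162.38; balance after payment $7,317.89.
Month 3: interest $159.16; balance after payment $7,167.06.
Month 4: interest $155.88; balance after payment $7,012.94.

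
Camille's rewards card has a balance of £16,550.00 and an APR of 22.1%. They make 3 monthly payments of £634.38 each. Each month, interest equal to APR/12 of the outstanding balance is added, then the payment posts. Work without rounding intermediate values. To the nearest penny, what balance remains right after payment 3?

£15,542.93

Monthly rate r = 22.1%/12 = 1.84167% = 0.0184167.
Each month: B ← B·(1+r) − £634.38.
Month 1: interest £304.80; balance after payment £16,220.42.
Month 2: interest £298.73; balance after payment £15,884.76.
Month 3: interest £292.54; balance after payment £15,542.93.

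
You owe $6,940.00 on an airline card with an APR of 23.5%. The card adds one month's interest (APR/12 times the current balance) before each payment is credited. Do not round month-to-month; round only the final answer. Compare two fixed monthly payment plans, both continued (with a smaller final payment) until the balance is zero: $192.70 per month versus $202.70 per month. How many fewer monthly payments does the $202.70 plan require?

5 fewer payments

Monthly rate r = 23.5%/12 = 1.95833% = 0.0195833.
At $192.70/mo: n = ⌈−ln(1 − rB₀/P)/ln(1+r)⌉ = 63 payments (last $191.91); total interest = total paid − $6,940.00 = $5,199.31.
At $202.70/mo: 58 payments (last $49.36); total interest $4,663.26.
Payments saved = 63 − 58 = 5.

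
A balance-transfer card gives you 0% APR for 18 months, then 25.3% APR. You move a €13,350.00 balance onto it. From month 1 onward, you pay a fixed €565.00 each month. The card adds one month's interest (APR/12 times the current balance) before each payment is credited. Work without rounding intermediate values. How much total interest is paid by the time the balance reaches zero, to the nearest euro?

Promo months 1–18 at r₀ = 0%/12 = 0; months 19+ at r₁ = 25.3%/12 = 0.0210833.
After month 18 (no interest yet): B = €13,350.00 − 18·€565.00 = €3,180.00.
Then at r₁ with €565.00/mo: n₂ = −ln(1 − r₁·B/P)/ln(1+r₁) ≈ 6.05 → 7 more payments.
Total paid = 24·€565.00 + €30.93 = €13,590.93; interest = €13,590.93 − €13,350.00 = €240.93.

€241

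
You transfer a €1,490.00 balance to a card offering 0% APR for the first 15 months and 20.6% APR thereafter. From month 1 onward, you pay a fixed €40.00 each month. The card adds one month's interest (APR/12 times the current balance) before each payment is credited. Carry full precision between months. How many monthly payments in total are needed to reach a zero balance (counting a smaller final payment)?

Promo months 1–15 at r₀ = 0%/12 = 0; months 16+ at r₁ = 20.6%/12 = 0.0171667.
After month 15 (no interest yet): B = €1,490.00 − 15·€40.00 = €890.00.
Then at r₁ with €40.00/mo: n₂ = −ln(1 − r₁·B/P)/ln(1+r₁) ≈ 28.27 → 29 more payments.

44 months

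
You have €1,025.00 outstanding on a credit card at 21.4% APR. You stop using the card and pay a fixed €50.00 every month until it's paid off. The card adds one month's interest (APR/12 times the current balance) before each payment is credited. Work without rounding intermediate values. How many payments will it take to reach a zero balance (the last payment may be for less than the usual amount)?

Monthly rate r = 21.4%/12 = 1.78333% = 0.0178333.
Recurrence: B ← B·(1+r) − €50.00.
Month 1: interest €18.28; balance after payment €993.28.
Month 2: interest €17.71; balance after payment €960.99.
Closed form: n = −ln(1 − rB₀/P)/ln(1+r) = −ln(0.63442)/ln(1.01783) ≈ 25.744, so the balance reaches zero during payment 26.

26 payments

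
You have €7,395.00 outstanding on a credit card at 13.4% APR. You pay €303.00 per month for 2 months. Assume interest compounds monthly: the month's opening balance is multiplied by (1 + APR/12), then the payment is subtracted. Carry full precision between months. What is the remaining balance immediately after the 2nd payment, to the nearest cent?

Monthly rate r = 13.4%/12 = 1.11667% = 0.0111667.
Each month: B ← B·(1+r) − €303.00.
Month 1: interest €82.58; balance after payment €7,174.58.
Month 2: interest €80.12; balance after payment €6,951.69.

€6,951.69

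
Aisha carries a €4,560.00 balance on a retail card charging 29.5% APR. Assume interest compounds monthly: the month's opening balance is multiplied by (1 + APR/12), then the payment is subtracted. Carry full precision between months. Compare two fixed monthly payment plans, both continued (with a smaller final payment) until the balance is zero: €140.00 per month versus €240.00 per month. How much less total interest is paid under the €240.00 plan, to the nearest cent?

Monthly rate r = 29.5%/12 = 2.45833% = 0.0245833.
At €140.00/mo: n = ⌈−ln(1 − rB₀/P)/ln(1+r)⌉ = 67 payments (last €58.86); total interest = total paid − €4,560.00 = €4,738.86.
At €240.00/mo: 26 payments (last €220.00); total interest €1,660.00.
Interest saved = €4,738.86 − €1,660.00 = €3,078.86.

€3,078.86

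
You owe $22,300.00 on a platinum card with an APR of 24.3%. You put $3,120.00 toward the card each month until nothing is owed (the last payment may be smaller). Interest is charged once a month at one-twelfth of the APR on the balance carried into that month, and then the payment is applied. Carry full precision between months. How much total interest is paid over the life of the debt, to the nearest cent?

Monthly rate r = 24.3%/12 = 2.025% = 0.02025.
Payoff takes n = ⌈−ln(1 − rB₀/P)/ln(1+r)⌉ = ⌈7.799⌉ = 8 payments; the last is $2,496.75.
Total paid = 7·$3,120.00 + $2,496.75 = $24,336.75.
Total interest = total paid − principal = $24,336.75 − $22,300.00 = $2,036.75.

$2,036.75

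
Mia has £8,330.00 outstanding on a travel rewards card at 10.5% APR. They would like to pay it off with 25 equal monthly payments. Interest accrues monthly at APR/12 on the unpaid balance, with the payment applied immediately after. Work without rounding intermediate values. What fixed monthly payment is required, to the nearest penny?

Monthly rate r = 10.5%/12 = 0.875% = 0.00875.
Level-payment amortization: P = B₀·r / (1 − (1+r)^(−n)) = 8330.00·0.00875 / (1 − 1.00875^(−25)).
Denominator 1 − (1+r)^(−25) = 0.195712523.
P = 72.8875 / 0.195712523 ≈ 372.42.

£372.42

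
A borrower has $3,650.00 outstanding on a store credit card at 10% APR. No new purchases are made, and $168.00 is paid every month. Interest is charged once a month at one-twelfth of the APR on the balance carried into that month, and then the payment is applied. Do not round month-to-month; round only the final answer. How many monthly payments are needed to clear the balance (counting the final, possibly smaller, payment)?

Monthly rate r = 10%/12 = 0.833333% = 0.00833333.
Recurrence: B ← B·(1+r) − $168.00.
Month 1: interest $30.42; balance after payment $3,512.42.
Month 2: interest $29.27; balance after payment $3,373.69.
Closed form: n = −ln(1 − rB₀/P)/ln(1+r) = −ln(0.81895)/ln(1.00833) ≈ 24.068, so the balance reaches zero during payment 25.

25 months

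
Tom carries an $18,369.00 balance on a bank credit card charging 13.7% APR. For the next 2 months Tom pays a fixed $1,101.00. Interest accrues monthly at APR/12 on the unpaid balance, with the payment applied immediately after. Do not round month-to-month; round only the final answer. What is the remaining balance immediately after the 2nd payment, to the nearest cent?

Monthly rate r = 13.7%/12 = 1.14167% = 0.0114167.
Each month: B ← B·(1+r) − $1,101.00.
Month 1: interest $209.71; balance after payment $17,477.71.
Month 2: interest $199.54; balance after payment $16,576.25.

$16,576.25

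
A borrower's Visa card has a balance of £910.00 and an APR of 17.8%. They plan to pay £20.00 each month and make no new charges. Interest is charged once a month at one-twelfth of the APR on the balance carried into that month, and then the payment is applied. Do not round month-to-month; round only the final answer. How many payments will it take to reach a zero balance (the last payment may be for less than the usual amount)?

Monthly rate r = 17.8%/12 = 1.48333% = 0.0148333.
Recurrence: B ← B·(1+r) − £20.00.
Month 1: interest £13.50; balance after payment £903.50.
Month 2: interest £13.40; balance after payment £896.90.
Closed form: n = −ln(1 − rB₀/P)/ln(1+r) = −ln(0.32508)/ln(1.01483) ≈ 76.314, so the balance reaches zero during payment 77.

77 months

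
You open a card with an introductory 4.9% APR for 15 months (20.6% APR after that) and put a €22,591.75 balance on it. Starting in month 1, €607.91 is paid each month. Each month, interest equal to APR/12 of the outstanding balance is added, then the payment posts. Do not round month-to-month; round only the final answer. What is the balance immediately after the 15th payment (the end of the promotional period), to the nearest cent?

€14,631.79

Promo months 1–15 at r₀ = 4.9%/12 = 0.00408333; months 16+ at r₁ = 20.6%/12 = 0.0171667.
After month 15: iterate B ← B·(1+r₀) − €607.91 for 15 months → €14,631.79.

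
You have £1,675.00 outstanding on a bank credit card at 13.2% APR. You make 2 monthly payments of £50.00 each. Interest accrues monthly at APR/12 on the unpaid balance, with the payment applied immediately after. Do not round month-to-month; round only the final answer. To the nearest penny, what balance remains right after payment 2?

Monthly rate r = 13.2%/12 = 1.1% = 0.011.
Each month: B ← B·(1+r) − £50.00.
Month 1: interest £18.42; balance after payment £1,643.42.
Month 2: interest £18.08; balance after payment £1,611.50.

£1,611.50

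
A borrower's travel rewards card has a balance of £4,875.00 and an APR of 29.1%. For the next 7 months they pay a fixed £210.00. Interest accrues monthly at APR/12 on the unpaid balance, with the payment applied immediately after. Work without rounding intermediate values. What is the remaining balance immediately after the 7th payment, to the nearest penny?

£4,183.86

Monthly rate r = 29.1%/12 = 2.425% = 0.02425.
Each month: B ← B·(1+r) − £210.00.
Month 1: interest £118.22; balance after payment £4,783.22.
Month 2: interest £115.99; balance after payment £4,689.21.
Month 3: interest £113.71; balance after payment £4,592.93.
Month 4: interest £111.38; balance after payment £4,494.30.
Month 5: interest £108.99; balance after payment £4,393.29.
Month 6: interest £106.54; balance after payment £4,289.83.
Month 7: interest £104.03; balance after payment £4,183.86.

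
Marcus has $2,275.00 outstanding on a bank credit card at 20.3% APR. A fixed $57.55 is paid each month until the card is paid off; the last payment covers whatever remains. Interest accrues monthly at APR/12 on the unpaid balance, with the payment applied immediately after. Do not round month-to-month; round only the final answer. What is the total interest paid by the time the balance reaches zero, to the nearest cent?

$1,515.33

Monthly rate r = 20.3%/12 = 1.69167% = 0.0169167.
Payoff takes n = ⌈−ln(1 − rB₀/P)/ln(1+r)⌉ = ⌈65.861⌉ = 66 payments; the last is $49.58.
Total paid = 65·$57.55 + $49.58 = $3,790.33.
Total interest = total paid − principal = $3,790.33 − $2,275.00 = $1,515.33.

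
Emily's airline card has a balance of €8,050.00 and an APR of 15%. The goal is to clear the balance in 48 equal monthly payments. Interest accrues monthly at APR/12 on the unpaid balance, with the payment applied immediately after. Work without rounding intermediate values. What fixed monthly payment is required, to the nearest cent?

Monthly rate r = 15%/12 = 1.25% = 0.0125.
Level-payment amortization: P = B₀·r / (1 − (1+r)^(−n)) = 8050.00·0.0125 / (1 − 1.0125^(−48)).
Denominator 1 − (1+r)^(−48) = 0.449143511.
P = 100.625 / 0.449143511 ≈ 224.04.

€224.04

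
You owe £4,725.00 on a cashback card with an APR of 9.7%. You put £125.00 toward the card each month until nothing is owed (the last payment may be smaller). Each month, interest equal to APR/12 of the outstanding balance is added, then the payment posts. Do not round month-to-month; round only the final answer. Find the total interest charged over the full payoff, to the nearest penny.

£936.55

Monthly rate r = 9.7%/12 = 0.808333% = 0.00808333.
Payoff takes n = ⌈−ln(1 − rB₀/P)/ln(1+r)⌉ = ⌈45.292⌉ = 46 payments; the last is £36.55.
Total paid = 45·£125.00 + £36.55 = £5,661.55.
Total interest = total paid − principal = £5,661.55 − £4,725.00 = £936.55.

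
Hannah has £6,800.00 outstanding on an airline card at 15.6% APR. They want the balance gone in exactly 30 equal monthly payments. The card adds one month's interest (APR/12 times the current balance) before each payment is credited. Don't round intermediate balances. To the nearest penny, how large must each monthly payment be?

Monthly rate r = 15.6%/12 = 1.3% = 0.013.
Level-payment amortization: P = B₀·r / (1 − (1+r)^(−n)) = 6800.00·0.013 / (1 − 1.013^(−30)).
Denominator 1 − (1+r)^(−30) = 0.321239378.
P = 88.4 / 0.321239378 ≈ 275.18.

£275.18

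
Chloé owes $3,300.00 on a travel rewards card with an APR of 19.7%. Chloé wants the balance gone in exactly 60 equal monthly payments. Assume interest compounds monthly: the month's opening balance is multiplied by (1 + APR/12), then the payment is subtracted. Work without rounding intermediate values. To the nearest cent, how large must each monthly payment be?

Monthly rate r = 19.7%/12 = 1.64167% = 0.0164167.
Level-payment amortization: P = B₀·r / (1 − (1+r)^(−n)) = 3300.00·0.0164167 / (1 − 1.01642^(−60)).
Denominator 1 − (1+r)^(−60) = 0.623562107.
P = 54.175 / 0.623562107 ≈ 86.88.

$86.88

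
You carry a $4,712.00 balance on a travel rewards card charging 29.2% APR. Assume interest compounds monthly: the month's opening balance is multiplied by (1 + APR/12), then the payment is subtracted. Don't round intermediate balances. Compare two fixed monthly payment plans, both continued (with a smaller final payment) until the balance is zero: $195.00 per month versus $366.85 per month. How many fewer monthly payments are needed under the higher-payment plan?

21 fewer payments

Monthly rate r = 29.2%/12 = 2.43333% = 0.0243333.
At $195.00/mo: n = ⌈−ln(1 − rB₀/P)/ln(1+r)⌉ = 37 payments (last $172.22); total interest = total paid − $4,712.00 = $2,480.22.
At $366.85/mo: 16 payments (last $216.75); total interest $1,007.50.
Payments saved = 37 − 16 = 21.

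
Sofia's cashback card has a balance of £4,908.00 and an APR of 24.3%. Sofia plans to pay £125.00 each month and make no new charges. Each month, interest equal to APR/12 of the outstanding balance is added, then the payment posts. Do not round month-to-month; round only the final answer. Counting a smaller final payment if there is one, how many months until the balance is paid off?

80 payments

Monthly rate r = 24.3%/12 = 2.025% = 0.02025.
Recurrence: B ← B·(1+r) − £125.00.
Month 1: interest £99.39; balance after payment £4,882.39.
Month 2: interest £98.87; balance after payment £4,856.26.
Closed form: n = −ln(1 − rB₀/P)/ln(1+r) = −ln(0.2049)/ln(1.02025) ≈ 79.072, so the balance reaches zero during payment 80.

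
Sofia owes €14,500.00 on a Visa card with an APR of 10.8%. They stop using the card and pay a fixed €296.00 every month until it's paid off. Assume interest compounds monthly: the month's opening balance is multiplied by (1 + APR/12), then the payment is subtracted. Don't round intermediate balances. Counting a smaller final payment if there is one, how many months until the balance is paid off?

Monthly rate r = 10.8%/12 = 0.9% = 0.009.
Recurrence: B ← B·(1+r) − €296.00.
Month 1: interest €130.50; balance after payment €14,334.50.
Month 2: interest €129.01; balance after payment €14,167.51.
Closed form: n = −ln(1 − rB₀/P)/ln(1+r) = −ln(0.55912)/ln(1.009) ≈ 64.889, so the balance reaches zero during payment 65.

65 payments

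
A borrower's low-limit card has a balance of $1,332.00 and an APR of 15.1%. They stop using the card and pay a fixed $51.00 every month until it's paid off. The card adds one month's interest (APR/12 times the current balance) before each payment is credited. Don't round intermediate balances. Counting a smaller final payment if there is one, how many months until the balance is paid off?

32 months

Monthly rate r = 15.1%/12 = 1.25833% = 0.0125833.
Recurrence: B ← B·(1+r) − $51.00.
Month 1: interest $16.76; balance after payment $1,297.76.
Month 2: interest $16.33; balance after payment $1,263.09.
Closed form: n = −ln(1 − rB₀/P)/ln(1+r) = −ln(0.67135)/ln(1.01258) ≈ 31.865, so the balance reaches zero during payment 32.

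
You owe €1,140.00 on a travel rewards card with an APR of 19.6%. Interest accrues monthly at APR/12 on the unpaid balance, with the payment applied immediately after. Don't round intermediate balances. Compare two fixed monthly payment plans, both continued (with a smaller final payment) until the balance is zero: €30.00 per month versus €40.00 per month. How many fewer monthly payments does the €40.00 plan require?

21 fewer payments

Monthly rate r = 19.6%/12 = 1.63333% = 0.0163333.
At €30.00/mo: n = ⌈−ln(1 − rB₀/P)/ln(1+r)⌉ = 60 payments (last €24.96); total interest = total paid − €1,140.00 = €654.96.
At €40.00/mo: 39 payments (last €26.67); total interest €406.67.
Payments saved = 60 − 39 = 21.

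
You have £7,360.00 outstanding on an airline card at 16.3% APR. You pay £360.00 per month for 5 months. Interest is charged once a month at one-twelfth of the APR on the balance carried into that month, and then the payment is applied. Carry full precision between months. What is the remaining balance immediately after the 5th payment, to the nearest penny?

£6,024.06

Monthly rate r = 16.3%/12 = 1.35833% = 0.0135833.
Each month: B ← B·(1+r) − £360.00.
Month 1: interest £99.97; balance after payment £7,099.97.
Month 2: interest £96.44; balance after payment £6,836.41.
Month 3: interest £92.86; balance after payment £6,569.28.
Month 4: interest £89.23; balance after payment £6,298.51.
Month 5: interest £85.55; balance after payment £6,024.06.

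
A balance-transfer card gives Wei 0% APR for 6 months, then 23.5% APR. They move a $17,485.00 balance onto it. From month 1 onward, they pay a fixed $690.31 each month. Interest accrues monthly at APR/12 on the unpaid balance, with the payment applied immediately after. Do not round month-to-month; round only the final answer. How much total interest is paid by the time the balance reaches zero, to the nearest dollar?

Promo months 1–6 at r₀ = 0%/12 = 0; months 7+ at r₁ = 23.5%/12 = 0.0195833.
After month 6 (no interest yet): B = $17,485.00 − 6·$690.31 = $13,343.14.
Then at r₁ with $690.31/mo: n₂ = −ln(1 − r₁·B/P)/ln(1+r₁) ≈ 24.53 → 25 more payments.
Total paid = 30·$690.31 + $365.11 = $21,074.41; interest = $21,074.41 − $17,485.00 = $3,589.41.

$3,589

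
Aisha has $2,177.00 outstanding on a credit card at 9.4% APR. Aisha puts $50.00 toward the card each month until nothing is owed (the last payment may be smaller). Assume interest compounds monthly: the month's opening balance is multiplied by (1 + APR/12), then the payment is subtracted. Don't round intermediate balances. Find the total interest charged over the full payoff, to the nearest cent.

Monthly rate r = 9.4%/12 = 0.783333% = 0.00783333.
Payoff takes n = ⌈−ln(1 − rB₀/P)/ln(1+r)⌉ = ⌈53.459⌉ = 54 payments; the last is $22.98.
Total paid = 53·$50.00 + $22.98 = $2,672.98.
Total interest = total paid − principal = $2,672.98 − $2,177.00 = $495.98.

$495.98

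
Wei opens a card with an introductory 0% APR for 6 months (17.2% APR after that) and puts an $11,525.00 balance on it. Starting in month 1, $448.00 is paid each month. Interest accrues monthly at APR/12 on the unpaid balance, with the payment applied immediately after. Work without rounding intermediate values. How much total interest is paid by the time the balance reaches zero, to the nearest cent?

Promo months 1–6 at r₀ = 0%/12 = 0; months 7+ at r₁ = 17.2%/12 = 0.0143333.
After month 6 (no interest yet): B = $11,525.00 − 6·$448.00 = $8,837.00.
Then at r₁ with $448.00/mo: n₂ = −ln(1 − r₁·B/P)/ln(1+r₁) ≈ 23.35 → 24 more payments.
Total paid = 29·$448.00 + $157.45 = $13,149.45; interest = $13,149.45 − $11,525.00 = $1,624.45.

$1,624.45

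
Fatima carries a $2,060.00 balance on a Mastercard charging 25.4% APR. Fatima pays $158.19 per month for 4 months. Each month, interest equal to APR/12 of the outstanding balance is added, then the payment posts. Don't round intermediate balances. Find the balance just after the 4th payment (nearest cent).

Monthly rate r = 25.4%/12 = 2.11667% = 0.0211667.
Each month: B ← B·(1+r) − $158.19.
Month 1: interest $43.60; balance after payment $1,945.41.
Month 2: interest $41.18; balance after payment $1,828.40.
Month 3: interest $38.70; balance after payment $1,708.91.
Month 4: interest $36.17; balance after payment $1,586.89.

$1,586.89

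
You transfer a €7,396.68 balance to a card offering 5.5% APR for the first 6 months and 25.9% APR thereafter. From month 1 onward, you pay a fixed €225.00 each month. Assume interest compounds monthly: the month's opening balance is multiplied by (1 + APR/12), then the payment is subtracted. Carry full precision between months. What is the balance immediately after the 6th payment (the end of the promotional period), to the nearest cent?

€6,236.87

Promo months 1–6 at r₀ = 5.5%/12 = 0.00458333; months 7+ at r₁ = 25.9%/12 = 0.0215833.
After month 6: iterate B ← B·(1+r₀) − €225.00 for 6 months → €6,236.87.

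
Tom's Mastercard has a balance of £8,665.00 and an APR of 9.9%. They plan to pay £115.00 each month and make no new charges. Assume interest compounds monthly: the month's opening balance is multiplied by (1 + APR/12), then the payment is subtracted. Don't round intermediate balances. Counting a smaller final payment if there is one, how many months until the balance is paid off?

Monthly rate r = 9.9%/12 = 0.825% = 0.00825.
Recurrence: B ← B·(1+r) − £115.00.
Month 1: interest £71.49; balance after payment £8,621.49.
Month 2: interest £71.13; balance after payment £8,577.61.
Closed form: n = −ln(1 − rB₀/P)/ln(1+r) = −ln(0.37838)/ln(1.00825) ≈ 118.286, so the balance reaches zero during payment 119.

119 months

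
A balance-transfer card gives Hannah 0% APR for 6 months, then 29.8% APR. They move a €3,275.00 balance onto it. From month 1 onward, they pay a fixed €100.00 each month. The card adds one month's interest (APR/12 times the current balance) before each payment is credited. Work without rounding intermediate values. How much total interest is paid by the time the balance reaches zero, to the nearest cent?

€1,775.01

Promo months 1–6 at r₀ = 0%/12 = 0; months 7+ at r₁ = 29.8%/12 = 0.0248333.
After month 6 (no interest yet): B = €3,275.00 − 6·€100.00 = €2,675.00.
Then at r₁ with €100.00/mo: n₂ = −ln(1 − r₁·B/P)/ln(1+r₁) ≈ 44.50 → 45 more payments.
Total paid = 50·€100.00 + €50.01 = €5,050.01; interest = €5,050.01 − €3,275.00 = €1,775.01.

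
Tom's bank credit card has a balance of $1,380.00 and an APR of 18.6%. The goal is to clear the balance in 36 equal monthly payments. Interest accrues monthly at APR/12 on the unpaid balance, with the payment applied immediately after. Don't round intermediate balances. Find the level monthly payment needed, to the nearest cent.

Monthly rate r = 18.6%/12 = 1.55% = 0.0155.
Level-payment amortization: P = B₀·r / (1 − (1+r)^(−n)) = 1380.00·0.0155 / (1 − 1.0155^(−36)).
Denominator 1 − (1+r)^(−36) = 0.425192268.
P = 21.39 / 0.425192268 ≈ 50.31.

$50.31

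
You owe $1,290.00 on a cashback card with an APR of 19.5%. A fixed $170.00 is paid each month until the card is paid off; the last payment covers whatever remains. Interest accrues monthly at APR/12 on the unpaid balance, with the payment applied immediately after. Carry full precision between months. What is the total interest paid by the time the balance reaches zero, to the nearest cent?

Monthly rate r = 19.5%/12 = 1.625% = 0.01625.
Payoff takes n = ⌈−ln(1 − rB₀/P)/ln(1+r)⌉ = ⌈8.164⌉ = 9 payments; the last is $28.09.
Total paid = 8·$170.00 + $28.09 = $1,388.09.
Total interest = total paid − principal = $1,388.09 − $1,290.00 = $98.09.

$98.09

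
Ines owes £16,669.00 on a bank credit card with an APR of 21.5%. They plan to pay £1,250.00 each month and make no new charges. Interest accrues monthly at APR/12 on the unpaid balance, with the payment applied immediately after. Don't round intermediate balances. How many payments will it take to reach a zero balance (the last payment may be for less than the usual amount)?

16 months

Monthly rate r = 21.5%/12 = 1.79167% = 0.0179167.
Recurrence: B ← B·(1+r) − £1,250.00.
Month 1: interest £298.65; balance after payment £15,717.65.
Month 2: interest £281.61; balance after payment £14,749.26.
Closed form: n = −ln(1 − rB₀/P)/ln(1+r) = −ln(0.76108)/ln(1.01792) ≈ 15.374, so the balance reaches zero during payment 16.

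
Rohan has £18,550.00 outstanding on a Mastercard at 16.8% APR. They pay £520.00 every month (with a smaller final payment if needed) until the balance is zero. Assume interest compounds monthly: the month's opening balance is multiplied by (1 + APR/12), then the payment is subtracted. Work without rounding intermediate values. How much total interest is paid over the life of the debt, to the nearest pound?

Monthly rate r = 16.8%/12 = 1.4% = 0.014.
Payoff takes n = ⌈−ln(1 − rB₀/P)/ln(1+r)⌉ = ⌈49.773⌉ = 50 payments; the last is £402.77.
Total paid = 49·£520.00 + £402.77 = £25,882.77.
Total interest = total paid − principal = £25,882.77 − £18,550.00 = £7,332.77.

£7,333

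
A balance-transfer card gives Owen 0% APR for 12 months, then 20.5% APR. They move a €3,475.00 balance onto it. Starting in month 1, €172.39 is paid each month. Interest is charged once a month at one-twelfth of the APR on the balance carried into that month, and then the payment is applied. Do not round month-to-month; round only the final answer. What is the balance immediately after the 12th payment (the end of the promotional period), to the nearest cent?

Promo months 1–12 at r₀ = 0%/12 = 0; months 13+ at r₁ = 20.5%/12 = 0.0170833.
After month 12 (no interest yet): B = €3,475.00 − 12·€172.39 = €1,406.32.

€1,406.32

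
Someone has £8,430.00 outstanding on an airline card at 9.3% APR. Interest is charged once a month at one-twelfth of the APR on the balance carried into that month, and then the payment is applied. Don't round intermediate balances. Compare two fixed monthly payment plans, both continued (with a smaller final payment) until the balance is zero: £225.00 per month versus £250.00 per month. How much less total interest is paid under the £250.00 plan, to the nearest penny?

£187.93

Monthly rate r = 9.3%/12 = 0.775% = 0.00775.
At £225.00/mo: n = ⌈−ln(1 − rB₀/P)/ln(1+r)⌉ = 45 payments (last £97.02); total interest = total paid − £8,430.00 = £1,567.02.
At £250.00/mo: 40 payments (last £59.09); total interest £1,379.09.
Interest saved = £1,567.02 − £1,379.09 = £187.93.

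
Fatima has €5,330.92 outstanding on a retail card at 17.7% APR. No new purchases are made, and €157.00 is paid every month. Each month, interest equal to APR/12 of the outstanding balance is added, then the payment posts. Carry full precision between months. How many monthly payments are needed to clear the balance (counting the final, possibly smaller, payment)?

Monthly rate r = 17.7%/12 = 1.475% = 0.01475.
Recurrence: B ← B·(1+r) − €157.00.
Month 1: interest €78.63; balance after payment €5,252.55.
Month 2: interest €77.48; balance after payment €5,173.03.
Closed form: n = −ln(1 − rB₀/P)/ln(1+r) = −ln(0.49917)/ln(1.01475) ≈ 47.453, so the balance reaches zero during payment 48.

48 payments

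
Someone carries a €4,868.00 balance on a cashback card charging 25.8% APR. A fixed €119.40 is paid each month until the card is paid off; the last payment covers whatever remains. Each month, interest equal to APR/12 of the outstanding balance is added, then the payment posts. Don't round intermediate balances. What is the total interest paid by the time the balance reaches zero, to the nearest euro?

Monthly rate r = 25.8%/12 = 2.15% = 0.0215.
Payoff takes n = ⌈−ln(1 − rB₀/P)/ln(1+r)⌉ = ⌈98.347⌉ = 99 payments; the last is €41.72.
Total paid = 98·€119.40 + €41.72 = €11,742.92.
Total interest = total paid − principal = €11,742.92 − €4,868.00 = €6,874.92.

€6,875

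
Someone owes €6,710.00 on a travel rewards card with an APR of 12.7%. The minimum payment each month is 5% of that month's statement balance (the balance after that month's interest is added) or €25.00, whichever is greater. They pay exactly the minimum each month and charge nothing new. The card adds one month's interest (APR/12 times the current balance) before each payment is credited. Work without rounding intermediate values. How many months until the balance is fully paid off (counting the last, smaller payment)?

87 months

Monthly rate r = 12.7%/12 = 1.05833% = 0.0105833.
While 5% of the post-interest balance exceeds €25.00, each month B ← (B·(1+r))·(1 − 0.05), i.e. B shrinks by the factor (1+r)·0.95 = 0.96005.
This holds for months 1–64. Entering month 65 the balance is €493.91; 5% of the post-interest balance is now below €25.00, so the flat €25.00 minimum applies from here.
From month 65 a fixed €25.00 at rate r clears €493.91 in 23 more payments. Total: 64 + 23 = 87 months.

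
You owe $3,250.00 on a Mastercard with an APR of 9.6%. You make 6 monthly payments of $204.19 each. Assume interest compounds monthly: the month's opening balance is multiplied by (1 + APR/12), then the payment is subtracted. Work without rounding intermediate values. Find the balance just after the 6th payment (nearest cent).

Monthly rate r = 9.6%/12 = 0.8% = 0.008.
Each month: B ← B·(1+r) − $204.19.
Month 1: interest $26.00; balance after payment $3,071.81.
Month 2: interest $24.57; balance after payment $2,892.19.
Month 3: interest $23.14; balance after payment $2,711.14.
Month 4: interest $21.69; balance after payment $2,528.64.
Month 5: interest $20.23; balance after payment $2,344.68.
Month 6: interest $18.76; balance after payment $2,159.25.

$2,159.25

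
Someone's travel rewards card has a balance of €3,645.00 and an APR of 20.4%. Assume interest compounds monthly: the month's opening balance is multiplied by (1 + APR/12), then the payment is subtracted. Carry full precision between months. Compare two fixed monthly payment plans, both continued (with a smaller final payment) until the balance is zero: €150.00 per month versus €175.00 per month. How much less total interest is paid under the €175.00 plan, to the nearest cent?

€204.55

Monthly rate r = 20.4%/12 = 1.7% = 0.017.
At €150.00/mo: n = ⌈−ln(1 − rB₀/P)/ln(1+r)⌉ = 32 payments (last €92.22); total interest = total paid − €3,645.00 = €1,097.22.
At €175.00/mo: 26 payments (last €162.67); total interest €892.67.
Interest saved = €1,097.22 − €892.67 = €204.55.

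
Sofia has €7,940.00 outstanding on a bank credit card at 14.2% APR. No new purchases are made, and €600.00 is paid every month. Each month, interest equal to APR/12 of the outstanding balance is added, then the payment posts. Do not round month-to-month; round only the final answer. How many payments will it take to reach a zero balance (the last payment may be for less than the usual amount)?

15 months

Monthly rate r = 14.2%/12 = 1.18333% = 0.0118333.
Recurrence: B ← B·(1+r) − €600.00.
Month 1: interest €93.96; balance after payment €7,433.96.
Month 2: interest €87.97; balance after payment €6,921.93.
Closed form: n = −ln(1 − rB₀/P)/ln(1+r) = −ln(0.84341)/ln(1.01183) ≈ 14.477, so the balance reaches zero during payment 15.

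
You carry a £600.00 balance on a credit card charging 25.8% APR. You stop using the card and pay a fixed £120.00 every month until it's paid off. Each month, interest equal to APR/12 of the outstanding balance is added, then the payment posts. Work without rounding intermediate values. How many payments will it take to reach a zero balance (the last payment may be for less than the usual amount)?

Monthly rate r = 25.8%/12 = 2.15% = 0.0215.
Recurrence: B ← B·(1+r) − £120.00.
Month 1: interest £12.90; balance after payment £492.90.
Month 2: interest £10.60; balance after payment £383.50.
Month 3: interest £8.25; balance after payment £271.74.
Month 4: interest £5.84; balance after payment £157.59.
Month 5: interest £3.39; balance after payment £40.97.
Month 6: interest £0.88; balance after payment £0.00.

6 payments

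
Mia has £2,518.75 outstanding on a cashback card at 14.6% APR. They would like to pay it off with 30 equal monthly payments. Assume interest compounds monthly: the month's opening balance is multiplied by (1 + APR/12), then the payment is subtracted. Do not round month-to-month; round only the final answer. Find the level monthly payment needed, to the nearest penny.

£100.71

Monthly rate r = 14.6%/12 = 1.21667% = 0.0121667.
Level-payment amortization: P = B₀·r / (1 − (1+r)^(−n)) = 2518.75·0.0121667 / (1 − 1.01217^(−30)).
Denominator 1 − (1+r)^(−30) = 0.304272648.
P = 30.6448 / 0.304272648 ≈ 100.71.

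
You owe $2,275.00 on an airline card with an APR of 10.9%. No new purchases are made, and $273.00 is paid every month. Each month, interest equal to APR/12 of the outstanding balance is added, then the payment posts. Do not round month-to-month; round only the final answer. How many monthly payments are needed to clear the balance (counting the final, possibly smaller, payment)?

Monthly rate r = 10.9%/12 = 0.908333% = 0.00908333.
Recurrence: B ← B·(1+r) − $273.00.
Month 1: interest $20.66; balance after payment $2,022.66.
Month 2: interest $18.37; balance after payment $1,768.04.
Closed form: n = −ln(1 − rB₀/P)/ln(1+r) = −ln(0.92431)/ln(1.00908) ≈ 8.705, so the balance reaches zero during payment 9.

9 payments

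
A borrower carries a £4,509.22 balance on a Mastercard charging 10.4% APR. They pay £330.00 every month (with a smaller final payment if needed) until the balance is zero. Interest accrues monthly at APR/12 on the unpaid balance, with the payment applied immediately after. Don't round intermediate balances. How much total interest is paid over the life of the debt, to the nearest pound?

Monthly rate r = 10.4%/12 = 0.866667% = 0.00866667.
Payoff takes n = ⌈−ln(1 − rB₀/P)/ln(1+r)⌉ = ⌈14.606⌉ = 15 payments; the last is £200.48.
Total paid = 14·£330.00 + £200.48 = £4,820.48.
Total interest = total paid − principal = £4,820.48 − £4,509.22 = £311.26.

£311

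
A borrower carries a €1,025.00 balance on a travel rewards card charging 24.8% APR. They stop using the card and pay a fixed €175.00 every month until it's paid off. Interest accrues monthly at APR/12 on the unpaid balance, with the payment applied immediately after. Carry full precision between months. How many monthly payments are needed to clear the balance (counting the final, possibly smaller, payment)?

Monthly rate r = 24.8%/12 = 2.06667% = 0.0206667.
Recurrence: B ← B·(1+r) − €175.00.
Month 1: interest €21.18; balance after payment €871.18.
Month 2: interest €18.00; balance after payment €714.19.
Closed form: n = −ln(1 − rB₀/P)/ln(1+r) = −ln(0.87895)/ln(1.02067) ≈ 6.307, so the balance reaches zero during payment 7.

7 months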